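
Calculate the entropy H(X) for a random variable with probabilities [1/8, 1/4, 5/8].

H(X) = -Σ p(x) log₂ p(x)
  -1/8 × log₂(1/8) = 0.3750
  -1/4 × log₂(1/4) = 0.5000
  -5/8 × log₂(5/8) = 0.4238
H(X) = 1.2988 bits


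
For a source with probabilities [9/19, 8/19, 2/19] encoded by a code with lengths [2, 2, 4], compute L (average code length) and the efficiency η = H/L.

Average length L = Σ p_i × l_i = 2.2105 bits
Entropy H = 1.3780 bits
Efficiency η = H/L × 100% = 62.34%


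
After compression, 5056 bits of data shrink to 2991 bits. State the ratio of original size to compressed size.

Compression ratio = Original / Compressed
= 5056 / 2991 = 1.69:1


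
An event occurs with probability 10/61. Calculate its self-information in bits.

Information content I(x) = -log₂(p(x))
I = -log₂(10/61) = -log₂(0.1639)
I = 2.6088 bits


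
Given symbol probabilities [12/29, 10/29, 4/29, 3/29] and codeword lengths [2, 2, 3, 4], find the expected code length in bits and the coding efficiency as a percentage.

Average length L = Σ p_i × l_i = 2.3448 bits
Entropy H = 1.7892 bits
Efficiency η = H/L × 100% = 76.31%


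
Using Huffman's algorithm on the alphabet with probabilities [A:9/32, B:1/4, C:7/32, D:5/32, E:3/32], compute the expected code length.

Huffman tree construction:
Combine smallest probabilities repeatedly
Resulting codes:
  A: 11 (length 2)
  B: 01 (length 2)
  C: 00 (length 2)
  D: 101 (length 3)
  E: 100 (length 3)
Average length = Σ p(s) × length(s) = 2.2500 bits


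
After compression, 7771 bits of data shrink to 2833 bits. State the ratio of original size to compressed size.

Compression ratio = Original / Compressed
= 7771 / 2833 = 2.74:1


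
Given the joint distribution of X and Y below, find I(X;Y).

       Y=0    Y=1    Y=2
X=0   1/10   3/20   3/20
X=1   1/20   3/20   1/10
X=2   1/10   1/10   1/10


H(X) = 1.5710, H(Y) = 1.5589, H(X,Y) = 3.1087
I(X;Y) = H(X) + H(Y) - H(X,Y) = 0.0211 bits


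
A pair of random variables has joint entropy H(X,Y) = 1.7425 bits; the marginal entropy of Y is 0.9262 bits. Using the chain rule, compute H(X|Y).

Chain rule: H(X,Y) = H(X|Y) + H(Y)
H(X|Y) = H(X,Y) - H(Y) = 1.7425 - 0.9262 = 0.8163 bits


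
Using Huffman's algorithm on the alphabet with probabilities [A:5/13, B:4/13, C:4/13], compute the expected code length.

Huffman tree construction:
Combine smallest probabilities repeatedly
Resulting codes:
  A: 0 (length 1)
  B: 10 (length 2)
  C: 11 (length 2)
Average length = Σ p(s) × length(s) = 1.6154 bits


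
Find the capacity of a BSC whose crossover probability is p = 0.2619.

For BSC with error probability p:
C = 1 - H(p) where H(p) is binary entropy
H(0.2619) = -0.2619 × log₂(0.2619) - 0.7381 × log₂(0.7381)
H(p) = 0.8296
C = 1 - 0.8296 = 0.1704 bits/use


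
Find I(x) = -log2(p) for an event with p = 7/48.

Information content I(x) = -log₂(p(x))
I = -log₂(7/48) = -log₂(0.1458)
I = 2.7776 bits


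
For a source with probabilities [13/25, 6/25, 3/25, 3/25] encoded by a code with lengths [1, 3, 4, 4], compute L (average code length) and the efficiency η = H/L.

Average length L = Σ p_i × l_i = 2.2000 bits
Entropy H = 1.7188 bits
Efficiency η = H/L × 100% = 78.13%


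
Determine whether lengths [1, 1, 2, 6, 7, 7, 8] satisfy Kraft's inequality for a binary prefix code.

Kraft inequality: Σ 2^(-l_i) ≤ 1 for prefix-free code
Calculating: 2^(-1) + 2^(-1) + 2^(-2) + 2^(-6) + 2^(-7) + 2^(-7) + 2^(-8)
= 0.5 + 0.5 + 0.25 + 0.015625 + 0.0078125 + 0.0078125 + 0.00390625
= 1.2852
Since 1.2852 > 1, prefix-free code does not exist


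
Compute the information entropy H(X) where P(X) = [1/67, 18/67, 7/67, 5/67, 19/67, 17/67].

H(X) = -Σ p(x) log₂ p(x)
  -1/67 × log₂(1/67) = 0.0905
  -18/67 × log₂(18/67) = 0.5094
  -7/67 × log₂(7/67) = 0.3405
  -5/67 × log₂(5/67) = 0.2794
  -19/67 × log₂(19/67) = 0.5156
  -17/67 × log₂(17/67) = 0.5020
H(X) = 2.2375 bits


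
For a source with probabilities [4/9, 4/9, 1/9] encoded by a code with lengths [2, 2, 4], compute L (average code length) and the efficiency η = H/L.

Average length L = Σ p_i × l_i = 2.2222 bits
Entropy H = 1.3921 bits
Efficiency η = H/L × 100% = 62.65%


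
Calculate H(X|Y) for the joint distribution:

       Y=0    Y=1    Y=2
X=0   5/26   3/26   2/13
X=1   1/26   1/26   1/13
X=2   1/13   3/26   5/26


H(X|Y) = Σ_y p(y) H(X|Y=y)
  p(Y=0) = 4/13, H(X|Y=0) = 1.2988
  p(Y=1) = 7/26, H(X|Y=1) = 1.4488
  p(Y=2) = 11/26, H(X|Y=2) = 1.4949
H(X|Y) = 0.3077×1.2988 + 0.2692×1.4488 + 0.4231×1.4949 = 1.4222 bits


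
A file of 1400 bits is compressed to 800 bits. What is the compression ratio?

Compression ratio = Original / Compressed
= 1400 / 800 = 1.75:1


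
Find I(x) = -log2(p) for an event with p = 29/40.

Information content I(x) = -log₂(p(x))
I = -log₂(29/40) = -log₂(0.7250)
I = 0.4639 bits


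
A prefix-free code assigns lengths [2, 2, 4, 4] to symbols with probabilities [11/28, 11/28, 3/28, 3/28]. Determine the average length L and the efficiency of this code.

Average length L = Σ p_i × l_i = 2.4286 bits
Entropy H = 1.7496 bits
Efficiency η = H/L × 100% = 72.04%


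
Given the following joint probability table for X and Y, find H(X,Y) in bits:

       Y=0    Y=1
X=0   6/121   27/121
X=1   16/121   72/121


H(X,Y) = -Σ p(x,y) log₂ p(x,y)
  p(0,0)=6/121: -0.0496 × log₂(0.0496) = 0.2149
  p(0,1)=27/121: -0.2231 × log₂(0.2231) = 0.4829
  p(1,0)=16/121: -0.1322 × log₂(0.1322) = 0.3860
  p(1,1)=72/121: -0.5950 × log₂(0.5950) = 0.4456
H(X,Y) = 1.5294 bits


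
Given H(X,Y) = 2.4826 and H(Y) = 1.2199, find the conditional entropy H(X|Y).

Chain rule: H(X,Y) = H(X|Y) + H(Y)
H(X|Y) = H(X,Y) - H(Y) = 2.4826 - 1.2199 = 1.2627 bits


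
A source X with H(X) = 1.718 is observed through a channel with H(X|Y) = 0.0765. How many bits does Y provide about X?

I(X;Y) = H(X) - H(X|Y)
I(X;Y) = 1.718 - 0.0765 = 1.6415 bits


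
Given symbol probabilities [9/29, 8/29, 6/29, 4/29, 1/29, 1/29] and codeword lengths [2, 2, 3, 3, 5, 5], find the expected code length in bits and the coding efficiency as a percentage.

Average length L = Σ p_i × l_i = 2.5517 bits
Entropy H = 2.2359 bits
Efficiency η = H/L × 100% = 87.62%


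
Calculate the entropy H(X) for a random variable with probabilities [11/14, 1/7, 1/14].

H(X) = -Σ p(x) log₂ p(x)
  -11/14 × log₂(11/14) = 0.2734
  -1/7 × log₂(1/7) = 0.4011
  -1/14 × log₂(1/14) = 0.2720
H(X) = 0.9464 bits


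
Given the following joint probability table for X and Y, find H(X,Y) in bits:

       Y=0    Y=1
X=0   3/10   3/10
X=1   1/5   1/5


H(X,Y) = -Σ p(x,y) log₂ p(x,y)
  p(0,0)=3/10: -0.3000 × log₂(0.3000) = 0.5211
  p(0,1)=3/10: -0.3000 × log₂(0.3000) = 0.5211
  p(1,0)=1/5: -0.2000 × log₂(0.2000) = 0.4644
  p(1,1)=1/5: -0.2000 × log₂(0.2000) = 0.4644
H(X,Y) = 1.9710 bits


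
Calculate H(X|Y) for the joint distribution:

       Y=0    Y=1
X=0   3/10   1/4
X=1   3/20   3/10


H(X|Y) = Σ_y p(y) H(X|Y=y)
  p(Y=0) = 9/20, H(X|Y=0) = 0.9183
  p(Y=1) = 11/20, H(X|Y=1) = 0.9940
H(X|Y) = 0.4500×0.9183 + 0.5500×0.9940 = 0.9599 bits


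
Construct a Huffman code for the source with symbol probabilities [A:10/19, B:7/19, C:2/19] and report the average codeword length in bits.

Huffman tree construction:
Combine smallest probabilities repeatedly
Resulting codes:
  A: 1 (length 1)
  B: 01 (length 2)
  C: 00 (length 2)
Average length = Σ p(s) × length(s) = 1.4737 bits


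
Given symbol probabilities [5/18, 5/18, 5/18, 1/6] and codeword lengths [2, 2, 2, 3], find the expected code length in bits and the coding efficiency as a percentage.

Average length L = Σ p_i × l_i = 2.1667 bits
Entropy H = 1.9708 bits
Efficiency η = H/L × 100% = 90.96%


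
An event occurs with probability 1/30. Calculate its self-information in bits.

Information content I(x) = -log₂(p(x))
I = -log₂(1/30) = -log₂(0.0333)
I = 4.9069 bits


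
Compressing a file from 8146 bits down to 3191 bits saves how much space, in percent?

Space savings = (1 - Compressed/Original) × 100%
= (1 - 3191/8146) × 100%
= 60.83%


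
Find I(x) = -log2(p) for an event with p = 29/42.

Information content I(x) = -log₂(p(x))
I = -log₂(29/42) = -log₂(0.6905)
I = 0.5343 bits


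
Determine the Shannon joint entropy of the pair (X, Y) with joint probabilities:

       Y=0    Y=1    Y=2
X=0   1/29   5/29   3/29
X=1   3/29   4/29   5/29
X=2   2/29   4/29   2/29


H(X,Y) = -Σ p(x,y) log₂ p(x,y)
  p(0,0)=1/29: -0.0345 × log₂(0.0345) = 0.1675
  p(0,1)=5/29: -0.1724 × log₂(0.1724) = 0.4373
  p(0,2)=3/29: -0.1034 × log₂(0.1034) = 0.3386
  p(1,0)=3/29: -0.1034 × log₂(0.1034) = 0.3386
  p(1,1)=4/29: -0.1379 × log₂(0.1379) = 0.3942
  p(1,2)=5/29: -0.1724 × log₂(0.1724) = 0.4373
  p(2,0)=2/29: -0.0690 × log₂(0.0690) = 0.2661
  p(2,1)=4/29: -0.1379 × log₂(0.1379) = 0.3942
  p(2,2)=2/29: -0.0690 × log₂(0.0690) = 0.2661
H(X,Y) = 3.0397 bits


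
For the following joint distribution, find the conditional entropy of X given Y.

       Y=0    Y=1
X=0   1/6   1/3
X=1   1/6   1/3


H(X|Y) = Σ_y p(y) H(X|Y=y)
  p(Y=0) = 1/3, H(X|Y=0) = 1.0000
  p(Y=1) = 2/3, H(X|Y=1) = 1.0000
H(X|Y) = 0.3333×1.0000 + 0.6667×1.0000 = 1.0000 bits


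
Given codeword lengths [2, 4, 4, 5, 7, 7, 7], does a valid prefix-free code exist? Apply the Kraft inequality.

Kraft inequality: Σ 2^(-l_i) ≤ 1 for prefix-free code
Calculating: 2^(-2) + 2^(-4) + 2^(-4) + 2^(-5) + 2^(-7) + 2^(-7) + 2^(-7)
= 0.25 + 0.0625 + 0.0625 + 0.03125 + 0.0078125 + 0.0078125 + 0.0078125
= 0.4297
Since 0.4297 ≤ 1, prefix-free code exists


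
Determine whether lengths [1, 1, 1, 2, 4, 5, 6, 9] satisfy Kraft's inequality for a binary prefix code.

Kraft inequality: Σ 2^(-l_i) ≤ 1 for prefix-free code
Calculating: 2^(-1) + 2^(-1) + 2^(-1) + 2^(-2) + 2^(-4) + 2^(-5) + 2^(-6) + 2^(-9)
= 0.5 + 0.5 + 0.5 + 0.25 + 0.0625 + 0.03125 + 0.015625 + 0.001953125
= 1.8613
Since 1.8613 > 1, prefix-free code does not exist


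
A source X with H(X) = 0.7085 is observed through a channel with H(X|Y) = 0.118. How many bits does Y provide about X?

I(X;Y) = H(X) - H(X|Y)
I(X;Y) = 0.7085 - 0.118 = 0.5905 bits


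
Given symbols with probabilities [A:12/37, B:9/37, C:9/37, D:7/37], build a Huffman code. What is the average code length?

Huffman tree construction:
Combine smallest probabilities repeatedly
Resulting codes:
  A: 11 (length 2)
  B: 01 (length 2)
  C: 10 (length 2)
  D: 00 (length 2)
Average length = Σ p(s) × length(s) = 2.0000 bits


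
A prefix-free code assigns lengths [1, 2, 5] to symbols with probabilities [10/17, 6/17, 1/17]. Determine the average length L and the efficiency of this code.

Average length L = Σ p_i × l_i = 1.5882 bits
Entropy H = 1.2210 bits
Efficiency η = H/L × 100% = 76.88%


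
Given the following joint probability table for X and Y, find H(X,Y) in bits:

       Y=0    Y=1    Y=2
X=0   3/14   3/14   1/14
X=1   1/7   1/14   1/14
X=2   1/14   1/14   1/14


H(X,Y) = -Σ p(x,y) log₂ p(x,y)
  p(0,0)=3/14: -0.2143 × log₂(0.2143) = 0.4762
  p(0,1)=3/14: -0.2143 × log₂(0.2143) = 0.4762
  p(0,2)=1/14: -0.0714 × log₂(0.0714) = 0.2720
  p(1,0)=1/7: -0.1429 × log₂(0.1429) = 0.4011
  p(1,1)=1/14: -0.0714 × log₂(0.0714) = 0.2720
  p(1,2)=1/14: -0.0714 × log₂(0.0714) = 0.2720
  p(2,0)=1/14: -0.0714 × log₂(0.0714) = 0.2720
  p(2,1)=1/14: -0.0714 × log₂(0.0714) = 0.2720
  p(2,2)=1/14: -0.0714 × log₂(0.0714) = 0.2720
H(X,Y) = 2.9852 bits


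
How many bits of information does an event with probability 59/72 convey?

Information content I(x) = -log₂(p(x))
I = -log₂(59/72) = -log₂(0.8194)
I = 0.2873 bits


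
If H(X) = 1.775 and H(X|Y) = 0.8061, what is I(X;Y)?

I(X;Y) = H(X) - H(X|Y)
I(X;Y) = 1.775 - 0.8061 = 0.9689 bits


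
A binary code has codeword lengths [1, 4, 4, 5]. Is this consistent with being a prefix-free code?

Kraft inequality: Σ 2^(-l_i) ≤ 1 for prefix-free code
Calculating: 2^(-1) + 2^(-4) + 2^(-4) + 2^(-5)
= 0.5 + 0.0625 + 0.0625 + 0.03125
= 0.6562
Since 0.6562 ≤ 1, prefix-free code exists


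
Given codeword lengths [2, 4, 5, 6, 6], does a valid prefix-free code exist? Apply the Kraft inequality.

Kraft inequality: Σ 2^(-l_i) ≤ 1 for prefix-free code
Calculating: 2^(-2) + 2^(-4) + 2^(-5) + 2^(-6) + 2^(-6)
= 0.25 + 0.0625 + 0.03125 + 0.015625 + 0.015625
= 0.3750
Since 0.3750 ≤ 1, prefix-free code exists


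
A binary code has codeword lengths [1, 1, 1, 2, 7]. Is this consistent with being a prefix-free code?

Kraft inequality: Σ 2^(-l_i) ≤ 1 for prefix-free code
Calculating: 2^(-1) + 2^(-1) + 2^(-1) + 2^(-2) + 2^(-7)
= 0.5 + 0.5 + 0.5 + 0.25 + 0.0078125
= 1.7578
Since 1.7578 > 1, prefix-free code does not exist


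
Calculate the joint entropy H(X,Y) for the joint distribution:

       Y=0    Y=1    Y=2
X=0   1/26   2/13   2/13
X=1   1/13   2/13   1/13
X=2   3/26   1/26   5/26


H(X,Y) = -Σ p(x,y) log₂ p(x,y)
  p(0,0)=1/26: -0.0385 × log₂(0.0385) = 0.1808
  p(0,1)=2/13: -0.1538 × log₂(0.1538) = 0.4155
  p(0,2)=2/13: -0.1538 × log₂(0.1538) = 0.4155
  p(1,0)=1/13: -0.0769 × log₂(0.0769) = 0.2846
  p(1,1)=2/13: -0.1538 × log₂(0.1538) = 0.4155
  p(1,2)=1/13: -0.0769 × log₂(0.0769) = 0.2846
  p(2,0)=3/26: -0.1154 × log₂(0.1154) = 0.3595
  p(2,1)=1/26: -0.0385 × log₂(0.0385) = 0.1808
  p(2,2)=5/26: -0.1923 × log₂(0.1923) = 0.4574
H(X,Y) = 2.9941 bits


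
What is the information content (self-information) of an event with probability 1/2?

Information content I(x) = -log₂(p(x))
I = -log₂(1/2) = -log₂(0.5000)
I = 1.0000 bits


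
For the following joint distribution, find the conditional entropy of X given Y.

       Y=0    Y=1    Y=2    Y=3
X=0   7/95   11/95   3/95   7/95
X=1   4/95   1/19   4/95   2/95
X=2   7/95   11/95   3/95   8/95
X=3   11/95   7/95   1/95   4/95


H(X|Y) = Σ_y p(y) H(X|Y=y)
  p(Y=0) = 29/95, H(X|Y=0) = 1.9146
  p(Y=1) = 34/95, H(X|Y=1) = 1.9296
  p(Y=2) = 11/95, H(X|Y=2) = 1.8676
  p(Y=3) = 21/95, H(X|Y=3) = 1.8375
H(X|Y) = 0.3053×1.9146 + 0.3579×1.9296 + 0.1158×1.8676 + 0.2211×1.8375 = 1.8975 bits


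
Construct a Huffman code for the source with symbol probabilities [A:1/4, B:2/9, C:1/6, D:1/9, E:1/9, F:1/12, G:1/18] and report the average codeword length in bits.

Huffman tree construction:
Combine smallest probabilities repeatedly
Resulting codes:
  A: 10 (length 2)
  B: 00 (length 2)
  C: 111 (length 3)
  D: 010 (length 3)
  E: 011 (length 3)
  F: 1101 (length 4)
  G: 1100 (length 4)
Average length = Σ p(s) × length(s) = 2.6667 bits


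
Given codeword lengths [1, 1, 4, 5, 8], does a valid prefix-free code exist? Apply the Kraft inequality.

Kraft inequality: Σ 2^(-l_i) ≤ 1 for prefix-free code
Calculating: 2^(-1) + 2^(-1) + 2^(-4) + 2^(-5) + 2^(-8)
= 0.5 + 0.5 + 0.0625 + 0.03125 + 0.00390625
= 1.0977
Since 1.0977 > 1, prefix-free code does not exist


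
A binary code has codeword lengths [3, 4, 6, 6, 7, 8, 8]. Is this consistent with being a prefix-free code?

Kraft inequality: Σ 2^(-l_i) ≤ 1 for prefix-free code
Calculating: 2^(-3) + 2^(-4) + 2^(-6) + 2^(-6) + 2^(-7) + 2^(-8) + 2^(-8)
= 0.125 + 0.0625 + 0.015625 + 0.015625 + 0.0078125 + 0.00390625 + 0.00390625
= 0.2344
Since 0.2344 ≤ 1, prefix-free code exists


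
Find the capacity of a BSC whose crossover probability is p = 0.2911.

For BSC with error probability p:
C = 1 - H(p) where H(p) is binary entropy
H(0.2911) = -0.2911 × log₂(0.2911) - 0.7089 × log₂(0.7089)
H(p) = 0.8701
C = 1 - 0.8701 = 0.1299 bits/use


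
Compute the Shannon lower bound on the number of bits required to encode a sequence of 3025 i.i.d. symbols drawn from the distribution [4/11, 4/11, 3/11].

Entropy H = 1.5726 bits/symbol
Minimum bits = H × n = 1.5726 × 3025
= 4757.19 bits


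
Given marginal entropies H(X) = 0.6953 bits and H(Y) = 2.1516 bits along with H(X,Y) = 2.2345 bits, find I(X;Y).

I(X;Y) = H(X) + H(Y) - H(X,Y)
I(X;Y) = 0.6953 + 2.1516 - 2.2345 = 0.6124 bits


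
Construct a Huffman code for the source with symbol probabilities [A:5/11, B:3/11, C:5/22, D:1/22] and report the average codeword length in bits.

Huffman tree construction:
Combine smallest probabilities repeatedly
Resulting codes:
  A: 0 (length 1)
  B: 10 (length 2)
  C: 111 (length 3)
  D: 110 (length 3)
Average length = Σ p(s) × length(s) = 1.8182 bits


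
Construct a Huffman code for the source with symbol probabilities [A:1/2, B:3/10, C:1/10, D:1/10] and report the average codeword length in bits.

Huffman tree construction:
Combine smallest probabilities repeatedly
Resulting codes:
  A: 0 (length 1)
  B: 11 (length 2)
  C: 100 (length 3)
  D: 101 (length 3)
Average length = Σ p(s) × length(s) = 1.7000 bits


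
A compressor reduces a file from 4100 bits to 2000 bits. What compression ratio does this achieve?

Compression ratio = Original / Compressed
= 4100 / 2000 = 2.05:1


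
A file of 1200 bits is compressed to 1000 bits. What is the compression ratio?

Compression ratio = Original / Compressed
= 1200 / 1000 = 1.20:1


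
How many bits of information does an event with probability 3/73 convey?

Information content I(x) = -log₂(p(x))
I = -log₂(3/73) = -log₂(0.0411)
I = 4.6049 bits


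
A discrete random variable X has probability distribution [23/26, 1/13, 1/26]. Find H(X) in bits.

H(X) = -Σ p(x) log₂ p(x)
  -23/26 × log₂(23/26) = 0.1565
  -1/13 × log₂(1/13) = 0.2846
  -1/26 × log₂(1/26) = 0.1808
H(X) = 0.6219 bits


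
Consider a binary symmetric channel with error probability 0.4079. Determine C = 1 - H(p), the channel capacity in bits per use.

For BSC with error probability p:
C = 1 - H(p) where H(p) is binary entropy
H(0.4079) = -0.4079 × log₂(0.4079) - 0.5921 × log₂(0.5921)
H(p) = 0.9754
C = 1 - 0.9754 = 0.0246 bits/use


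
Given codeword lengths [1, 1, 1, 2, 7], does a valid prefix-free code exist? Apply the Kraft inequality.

Kraft inequality: Σ 2^(-l_i) ≤ 1 for prefix-free code
Calculating: 2^(-1) + 2^(-1) + 2^(-1) + 2^(-2) + 2^(-7)
= 0.5 + 0.5 + 0.5 + 0.25 + 0.0078125
= 1.7578
Since 1.7578 > 1, prefix-free code does not exist


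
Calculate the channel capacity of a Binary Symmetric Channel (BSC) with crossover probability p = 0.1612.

For BSC with error probability p:
C = 1 - H(p) where H(p) is binary entropy
H(0.1612) = -0.1612 × log₂(0.1612) - 0.8388 × log₂(0.8388)
H(p) = 0.6372
C = 1 - 0.6372 = 0.3628 bits/use


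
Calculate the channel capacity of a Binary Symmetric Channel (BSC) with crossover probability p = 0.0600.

For BSC with error probability p:
C = 1 - H(p) where H(p) is binary entropy
H(0.0600) = -0.0600 × log₂(0.0600) - 0.9400 × log₂(0.9400)
H(p) = 0.3274
C = 1 - 0.3274 = 0.6726 bits/use


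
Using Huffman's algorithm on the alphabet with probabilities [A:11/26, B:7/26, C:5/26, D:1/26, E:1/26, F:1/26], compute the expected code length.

Huffman tree construction:
Combine smallest probabilities repeatedly
Resulting codes:
  A: 0 (length 1)
  B: 10 (length 2)
  C: 111 (length 3)
  D: 11010 (length 5)
  E: 11011 (length 5)
  F: 1100 (length 4)
Average length = Σ p(s) × length(s) = 2.0769 bits


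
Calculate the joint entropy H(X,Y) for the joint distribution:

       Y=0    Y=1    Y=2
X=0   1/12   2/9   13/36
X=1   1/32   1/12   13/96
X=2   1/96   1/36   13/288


H(X,Y) = -Σ p(x,y) log₂ p(x,y)
  p(0,0)=1/12: -0.0833 × log₂(0.0833) = 0.2987
  p(0,1)=2/9: -0.2222 × log₂(0.2222) = 0.4822
  p(0,2)=13/36: -0.3611 × log₂(0.3611) = 0.5306
  p(1,0)=1/32: -0.0312 × log₂(0.0312) = 0.1562
  p(1,1)=1/12: -0.0833 × log₂(0.0833) = 0.2987
  p(1,2)=13/96: -0.1354 × log₂(0.1354) = 0.3906
  p(2,0)=1/96: -0.0104 × log₂(0.0104) = 0.0686
  p(2,1)=1/36: -0.0278 × log₂(0.0278) = 0.1436
  p(2,2)=13/288: -0.0451 × log₂(0.0451) = 0.2017
H(X,Y) = 2.5712 bits


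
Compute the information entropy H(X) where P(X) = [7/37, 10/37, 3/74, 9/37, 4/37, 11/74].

H(X) = -Σ p(x) log₂ p(x)
  -7/37 × log₂(7/37) = 0.4545
  -10/37 × log₂(10/37) = 0.5101
  -3/74 × log₂(3/74) = 0.1875
  -9/37 × log₂(9/37) = 0.4961
  -4/37 × log₂(4/37) = 0.3470
  -11/74 × log₂(11/74) = 0.4088
H(X) = 2.4039 bits


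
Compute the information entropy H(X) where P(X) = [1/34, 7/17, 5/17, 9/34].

H(X) = -Σ p(x) log₂ p(x)
  -1/34 × log₂(1/34) = 0.1496
  -7/17 × log₂(7/17) = 0.5271
  -5/17 × log₂(5/17) = 0.5193
  -9/34 × log₂(9/34) = 0.5076
H(X) = 1.7036 bits


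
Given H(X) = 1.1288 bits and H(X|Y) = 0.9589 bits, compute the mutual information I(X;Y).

I(X;Y) = H(X) - H(X|Y)
I(X;Y) = 1.1288 - 0.9589 = 0.1699 bits


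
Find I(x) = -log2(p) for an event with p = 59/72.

Information content I(x) = -log₂(p(x))
I = -log₂(59/72) = -log₂(0.8194)
I = 0.2873 bits


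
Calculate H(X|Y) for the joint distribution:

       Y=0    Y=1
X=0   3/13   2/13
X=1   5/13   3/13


H(X|Y) = Σ_y p(y) H(X|Y=y)
  p(Y=0) = 8/13, H(X|Y=0) = 0.9544
  p(Y=1) = 5/13, H(X|Y=1) = 0.9710
H(X|Y) = 0.6154×0.9544 + 0.3846×0.9710 = 0.9608 bits


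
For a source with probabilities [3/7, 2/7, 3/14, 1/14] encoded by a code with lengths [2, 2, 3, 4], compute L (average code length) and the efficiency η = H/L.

Average length L = Σ p_i × l_i = 2.3571 bits
Entropy H = 1.7885 bits
Efficiency η = H/L × 100% = 75.87%


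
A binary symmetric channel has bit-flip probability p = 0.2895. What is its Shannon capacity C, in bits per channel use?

For BSC with error probability p:
C = 1 - H(p) where H(p) is binary entropy
H(0.2895) = -0.2895 × log₂(0.2895) - 0.7105 × log₂(0.7105)
H(p) = 0.8681
C = 1 - 0.8681 = 0.1319 bits/use


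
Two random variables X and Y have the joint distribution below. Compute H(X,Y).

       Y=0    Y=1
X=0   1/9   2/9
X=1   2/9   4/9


H(X,Y) = -Σ p(x,y) log₂ p(x,y)
  p(0,0)=1/9: -0.1111 × log₂(0.1111) = 0.3522
  p(0,1)=2/9: -0.2222 × log₂(0.2222) = 0.4822
  p(1,0)=2/9: -0.2222 × log₂(0.2222) = 0.4822
  p(1,1)=4/9: -0.4444 × log₂(0.4444) = 0.5200
H(X,Y) = 1.8366 bits


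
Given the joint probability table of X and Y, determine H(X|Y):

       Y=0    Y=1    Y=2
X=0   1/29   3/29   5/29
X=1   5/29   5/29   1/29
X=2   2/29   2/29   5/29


H(X|Y) = Σ_y p(y) H(X|Y=y)
  p(Y=0) = 8/29, H(X|Y=0) = 1.2988
  p(Y=1) = 10/29, H(X|Y=1) = 1.4855
  p(Y=2) = 11/29, H(X|Y=2) = 1.3486
H(X|Y) = 0.2759×1.2988 + 0.3448×1.4855 + 0.3793×1.3486 = 1.3821 bits


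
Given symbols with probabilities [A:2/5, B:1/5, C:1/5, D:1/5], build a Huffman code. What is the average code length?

Huffman tree construction:
Combine smallest probabilities repeatedly
Resulting codes:
  A: 11 (length 2)
  B: 00 (length 2)
  C: 01 (length 2)
  D: 10 (length 2)
Average length = Σ p(s) × length(s) = 2.0000 bits


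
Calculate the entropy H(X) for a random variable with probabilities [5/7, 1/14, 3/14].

H(X) = -Σ p(x) log₂ p(x)
  -5/7 × log₂(5/7) = 0.3467
  -1/14 × log₂(1/14) = 0.2720
  -3/14 × log₂(3/14) = 0.4762
H(X) = 1.0949 bits


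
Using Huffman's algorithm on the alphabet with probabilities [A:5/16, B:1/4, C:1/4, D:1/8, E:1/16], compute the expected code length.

Huffman tree construction:
Combine smallest probabilities repeatedly
Resulting codes:
  A: 11 (length 2)
  B: 01 (length 2)
  C: 10 (length 2)
  D: 001 (length 3)
  E: 000 (length 3)
Average length = Σ p(s) × length(s) = 2.1875 bits


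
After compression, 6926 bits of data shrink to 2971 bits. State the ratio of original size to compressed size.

Compression ratio = Original / Compressed
= 6926 / 2971 = 2.33:1


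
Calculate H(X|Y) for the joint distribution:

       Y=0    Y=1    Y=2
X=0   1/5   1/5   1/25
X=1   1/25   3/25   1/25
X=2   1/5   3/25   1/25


H(X|Y) = Σ_y p(y) H(X|Y=y)
  p(Y=0) = 11/25, H(X|Y=0) = 1.3486
  p(Y=1) = 11/25, H(X|Y=1) = 1.5395
  p(Y=2) = 3/25, H(X|Y=2) = 1.5850
H(X|Y) = 0.4400×1.3486 + 0.4400×1.5395 + 0.1200×1.5850 = 1.4609 bits


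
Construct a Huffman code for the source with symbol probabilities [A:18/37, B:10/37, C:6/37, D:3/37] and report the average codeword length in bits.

Huffman tree construction:
Combine smallest probabilities repeatedly
Resulting codes:
  A: 0 (length 1)
  B: 11 (length 2)
  C: 101 (length 3)
  D: 100 (length 3)
Average length = Σ p(s) × length(s) = 1.7568 bits


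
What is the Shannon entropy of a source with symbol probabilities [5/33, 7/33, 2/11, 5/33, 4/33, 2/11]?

H(X) = -Σ p(x) log₂ p(x)
  -5/33 × log₂(5/33) = 0.4125
  -7/33 × log₂(7/33) = 0.4745
  -2/11 × log₂(2/11) = 0.4472
  -5/33 × log₂(5/33) = 0.4125
  -4/33 × log₂(4/33) = 0.3690
  -2/11 × log₂(2/11) = 0.4472
H(X) = 2.5629 bits


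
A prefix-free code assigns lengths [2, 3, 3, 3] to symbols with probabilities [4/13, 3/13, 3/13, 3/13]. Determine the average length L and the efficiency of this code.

Average length L = Σ p_i × l_i = 2.6923 bits
Entropy H = 1.9878 bits
Efficiency η = H/L × 100% = 73.83%


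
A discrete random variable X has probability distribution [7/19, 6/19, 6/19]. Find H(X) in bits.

H(X) = -Σ p(x) log₂ p(x)
  -7/19 × log₂(7/19) = 0.5307
  -6/19 × log₂(6/19) = 0.5251
  -6/19 × log₂(6/19) = 0.5251
H(X) = 1.5810 bits


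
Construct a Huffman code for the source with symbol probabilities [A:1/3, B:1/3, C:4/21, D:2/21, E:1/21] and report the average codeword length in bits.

Huffman tree construction:
Combine smallest probabilities repeatedly
Resulting codes:
  A: 10 (length 2)
  B: 11 (length 2)
  C: 01 (length 2)
  D: 001 (length 3)
  E: 000 (length 3)
Average length = Σ p(s) × length(s) = 2.1429 bits


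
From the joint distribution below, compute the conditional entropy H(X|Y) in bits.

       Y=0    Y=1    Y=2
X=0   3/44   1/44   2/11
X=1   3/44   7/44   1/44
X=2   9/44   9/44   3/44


H(X|Y) = Σ_y p(y) H(X|Y=y)
  p(Y=0) = 15/44, H(X|Y=0) = 1.3710
  p(Y=1) = 17/44, H(X|Y=1) = 1.2533
  p(Y=2) = 3/11, H(X|Y=2) = 1.1887
H(X|Y) = 0.3409×1.3710 + 0.3864×1.2533 + 0.2727×1.1887 = 1.2758 bits


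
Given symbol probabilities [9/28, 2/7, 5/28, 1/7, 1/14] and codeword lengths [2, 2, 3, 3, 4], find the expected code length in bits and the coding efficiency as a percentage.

Average length L = Σ p_i × l_i = 2.4643 bits
Entropy H = 2.1595 bits
Efficiency η = H/L × 100% = 87.63%


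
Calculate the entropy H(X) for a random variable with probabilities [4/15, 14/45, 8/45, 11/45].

H(X) = -Σ p(x) log₂ p(x)
  -4/15 × log₂(4/15) = 0.5085
  -14/45 × log₂(14/45) = 0.5241
  -8/45 × log₂(8/45) = 0.4430
  -11/45 × log₂(11/45) = 0.4968
H(X) = 1.9724 bits


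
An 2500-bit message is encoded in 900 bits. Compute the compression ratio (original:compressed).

Compression ratio = Original / Compressed
= 2500 / 900 = 2.78:1


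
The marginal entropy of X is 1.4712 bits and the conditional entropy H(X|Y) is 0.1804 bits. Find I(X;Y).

I(X;Y) = H(X) - H(X|Y)
I(X;Y) = 1.4712 - 0.1804 = 1.2908 bits


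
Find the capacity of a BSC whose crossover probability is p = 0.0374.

For BSC with error probability p:
C = 1 - H(p) where H(p) is binary entropy
H(0.0374) = -0.0374 × log₂(0.0374) - 0.9626 × log₂(0.9626)
H(p) = 0.2302
C = 1 - 0.2302 = 0.7698 bits/use


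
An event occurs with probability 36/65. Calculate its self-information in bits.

Information content I(x) = -log₂(p(x))
I = -log₂(36/65) = -log₂(0.5538)
I = 0.8524 bits


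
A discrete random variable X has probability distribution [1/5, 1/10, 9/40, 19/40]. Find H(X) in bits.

H(X) = -Σ p(x) log₂ p(x)
  -1/5 × log₂(1/5) = 0.4644
  -1/10 × log₂(1/10) = 0.3322
  -9/40 × log₂(9/40) = 0.4842
  -19/40 × log₂(19/40) = 0.5102
H(X) = 1.7909 bits


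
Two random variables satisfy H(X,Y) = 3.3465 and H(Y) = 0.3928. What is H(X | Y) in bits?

Chain rule: H(X,Y) = H(X|Y) + H(Y)
H(X|Y) = H(X,Y) - H(Y) = 3.3465 - 0.3928 = 2.9537 bits


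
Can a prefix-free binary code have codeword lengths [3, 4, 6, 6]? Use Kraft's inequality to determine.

Kraft inequality: Σ 2^(-l_i) ≤ 1 for prefix-free code
Calculating: 2^(-3) + 2^(-4) + 2^(-6) + 2^(-6)
= 0.125 + 0.0625 + 0.015625 + 0.015625
= 0.2188
Since 0.2188 ≤ 1, prefix-free code exists


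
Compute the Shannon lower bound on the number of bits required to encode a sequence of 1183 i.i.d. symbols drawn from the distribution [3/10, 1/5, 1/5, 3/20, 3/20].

Entropy H = 2.2710 bits/symbol
Minimum bits = H × n = 2.2710 × 1183
= 2686.53 bits


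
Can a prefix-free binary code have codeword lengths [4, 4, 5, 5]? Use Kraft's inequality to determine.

Kraft inequality: Σ 2^(-l_i) ≤ 1 for prefix-free code
Calculating: 2^(-4) + 2^(-4) + 2^(-5) + 2^(-5)
= 0.0625 + 0.0625 + 0.03125 + 0.03125
= 0.1875
Since 0.1875 ≤ 1, prefix-free code exists


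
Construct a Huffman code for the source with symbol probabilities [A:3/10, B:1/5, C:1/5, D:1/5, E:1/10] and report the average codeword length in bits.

Huffman tree construction:
Combine smallest probabilities repeatedly
Resulting codes:
  A: 10 (length 2)
  B: 111 (length 3)
  C: 00 (length 2)
  D: 01 (length 2)
  E: 110 (length 3)
Average length = Σ p(s) × length(s) = 2.3000 bits


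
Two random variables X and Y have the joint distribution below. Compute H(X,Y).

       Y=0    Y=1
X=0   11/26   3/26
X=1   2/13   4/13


H(X,Y) = -Σ p(x,y) log₂ p(x,y)
  p(0,0)=11/26: -0.4231 × log₂(0.4231) = 0.5250
  p(0,1)=3/26: -0.1154 × log₂(0.1154) = 0.3595
  p(1,0)=2/13: -0.1538 × log₂(0.1538) = 0.4155
  p(1,1)=4/13: -0.3077 × log₂(0.3077) = 0.5232
H(X,Y) = 1.8232 bits


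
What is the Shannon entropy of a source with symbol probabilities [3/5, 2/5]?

H(X) = -Σ p(x) log₂ p(x)
  -3/5 × log₂(3/5) = 0.4422
  -2/5 × log₂(2/5) = 0.5288
H(X) = 0.9710 bits


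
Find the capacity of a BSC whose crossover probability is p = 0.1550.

For BSC with error probability p:
C = 1 - H(p) where H(p) is binary entropy
H(0.1550) = -0.1550 × log₂(0.1550) - 0.8450 × log₂(0.8450)
H(p) = 0.6222
C = 1 - 0.6222 = 0.3778 bits/use


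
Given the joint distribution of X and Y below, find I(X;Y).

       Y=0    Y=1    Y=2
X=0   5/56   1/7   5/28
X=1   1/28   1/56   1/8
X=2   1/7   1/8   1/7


H(X) = 1.4984, H(Y) = 1.5449, H(X,Y) = 2.9836
I(X;Y) = H(X) + H(Y) - H(X,Y) = 0.0597 bits


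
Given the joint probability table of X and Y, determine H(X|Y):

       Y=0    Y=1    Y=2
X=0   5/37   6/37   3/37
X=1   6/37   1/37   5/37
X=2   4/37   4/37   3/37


H(X|Y) = Σ_y p(y) H(X|Y=y)
  p(Y=0) = 15/37, H(X|Y=0) = 1.5656
  p(Y=1) = 11/37, H(X|Y=1) = 1.3222
  p(Y=2) = 11/37, H(X|Y=2) = 1.5395
H(X|Y) = 0.4054×1.5656 + 0.2973×1.3222 + 0.2973×1.5395 = 1.4855 bits


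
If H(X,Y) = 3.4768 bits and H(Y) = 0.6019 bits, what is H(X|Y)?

Chain rule: H(X,Y) = H(X|Y) + H(Y)
H(X|Y) = H(X,Y) - H(Y) = 3.4768 - 0.6019 = 2.8749 bits


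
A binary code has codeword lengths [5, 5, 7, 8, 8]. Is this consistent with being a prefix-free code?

Kraft inequality: Σ 2^(-l_i) ≤ 1 for prefix-free code
Calculating: 2^(-5) + 2^(-5) + 2^(-7) + 2^(-8) + 2^(-8)
= 0.03125 + 0.03125 + 0.0078125 + 0.00390625 + 0.00390625
= 0.0781
Since 0.0781 ≤ 1, prefix-free code exists


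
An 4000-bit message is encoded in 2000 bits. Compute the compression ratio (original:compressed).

Compression ratio = Original / Compressed
= 4000 / 2000 = 2.00:1


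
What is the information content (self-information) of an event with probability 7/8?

Information content I(x) = -log₂(p(x))
I = -log₂(7/8) = -log₂(0.8750)
I = 0.1926 bits


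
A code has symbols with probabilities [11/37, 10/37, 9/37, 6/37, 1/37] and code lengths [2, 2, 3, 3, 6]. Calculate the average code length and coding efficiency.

Average length L = Σ p_i × l_i = 2.5135 bits
Entropy H = 2.0929 bits
Efficiency η = H/L × 100% = 83.27%


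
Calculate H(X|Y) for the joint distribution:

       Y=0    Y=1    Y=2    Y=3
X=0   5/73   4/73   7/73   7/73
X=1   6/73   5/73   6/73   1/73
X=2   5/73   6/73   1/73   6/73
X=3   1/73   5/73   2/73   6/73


H(X|Y) = Σ_y p(y) H(X|Y=y)
  p(Y=0) = 17/73, H(X|Y=0) = 1.8093
  p(Y=1) = 20/73, H(X|Y=1) = 1.9855
  p(Y=2) = 16/73, H(X|Y=2) = 1.6774
  p(Y=3) = 20/73, H(X|Y=3) = 1.7884
H(X|Y) = 0.2329×1.8093 + 0.2740×1.9855 + 0.2192×1.6774 + 0.2740×1.7884 = 1.8229 bits


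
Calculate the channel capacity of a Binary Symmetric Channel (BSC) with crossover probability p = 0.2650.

For BSC with error probability p:
C = 1 - H(p) where H(p) is binary entropy
H(0.2650) = -0.2650 × log₂(0.2650) - 0.7350 × log₂(0.7350)
H(p) = 0.8342
C = 1 - 0.8342 = 0.1658 bits/use


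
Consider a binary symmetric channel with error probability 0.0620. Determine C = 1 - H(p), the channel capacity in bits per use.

For BSC with error probability p:
C = 1 - H(p) where H(p) is binary entropy
H(0.0620) = -0.0620 × log₂(0.0620) - 0.9380 × log₂(0.9380)
H(p) = 0.3353
C = 1 - 0.3353 = 0.6647 bits/use


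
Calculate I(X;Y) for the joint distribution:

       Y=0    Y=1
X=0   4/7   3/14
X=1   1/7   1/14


H(X) = 0.7496, H(Y) = 0.8631, H(X,Y) = 1.6106
I(X;Y) = H(X) + H(Y) - H(X,Y) = 0.0021 bits


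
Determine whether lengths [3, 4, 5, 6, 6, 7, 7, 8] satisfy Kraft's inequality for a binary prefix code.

Kraft inequality: Σ 2^(-l_i) ≤ 1 for prefix-free code
Calculating: 2^(-3) + 2^(-4) + 2^(-5) + 2^(-6) + 2^(-6) + 2^(-7) + 2^(-7) + 2^(-8)
= 0.125 + 0.0625 + 0.03125 + 0.015625 + 0.015625 + 0.0078125 + 0.0078125 + 0.00390625
= 0.2695
Since 0.2695 ≤ 1, prefix-free code exists


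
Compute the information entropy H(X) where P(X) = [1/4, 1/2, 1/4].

H(X) = -Σ p(x) log₂ p(x)
  -1/4 × log₂(1/4) = 0.5000
  -1/2 × log₂(1/2) = 0.5000
  -1/4 × log₂(1/4) = 0.5000
H(X) = 1.5000 bits


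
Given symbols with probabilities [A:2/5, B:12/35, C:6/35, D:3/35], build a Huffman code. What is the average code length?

Huffman tree construction:
Combine smallest probabilities repeatedly
Resulting codes:
  A: 0 (length 1)
  B: 11 (length 2)
  C: 101 (length 3)
  D: 100 (length 3)
Average length = Σ p(s) × length(s) = 1.8571 bits


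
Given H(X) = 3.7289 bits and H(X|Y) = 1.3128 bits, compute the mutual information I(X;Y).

I(X;Y) = H(X) - H(X|Y)
I(X;Y) = 3.7289 - 1.3128 = 2.4161 bits


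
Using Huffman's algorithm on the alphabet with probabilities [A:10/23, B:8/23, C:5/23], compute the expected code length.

Huffman tree construction:
Combine smallest probabilities repeatedly
Resulting codes:
  A: 0 (length 1)
  B: 11 (length 2)
  C: 10 (length 2)
Average length = Σ p(s) × length(s) = 1.5652 bits


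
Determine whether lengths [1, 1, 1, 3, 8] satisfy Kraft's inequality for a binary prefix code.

Kraft inequality: Σ 2^(-l_i) ≤ 1 for prefix-free code
Calculating: 2^(-1) + 2^(-1) + 2^(-1) + 2^(-3) + 2^(-8)
= 0.5 + 0.5 + 0.5 + 0.125 + 0.00390625
= 1.6289
Since 1.6289 > 1, prefix-free code does not exist


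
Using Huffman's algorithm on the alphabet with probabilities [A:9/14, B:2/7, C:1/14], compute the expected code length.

Huffman tree construction:
Combine smallest probabilities repeatedly
Resulting codes:
  A: 1 (length 1)
  B: 01 (length 2)
  C: 00 (length 2)
Average length = Σ p(s) × length(s) = 1.3571 bits


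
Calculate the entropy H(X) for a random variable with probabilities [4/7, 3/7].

H(X) = -Σ p(x) log₂ p(x)
  -4/7 × log₂(4/7) = 0.4613
  -3/7 × log₂(3/7) = 0.5239
H(X) = 0.9852 bits


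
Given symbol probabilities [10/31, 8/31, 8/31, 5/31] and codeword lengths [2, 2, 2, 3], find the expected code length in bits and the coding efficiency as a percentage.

Average length L = Σ p_i × l_i = 2.1613 bits
Entropy H = 1.9597 bits
Efficiency η = H/L × 100% = 90.67%


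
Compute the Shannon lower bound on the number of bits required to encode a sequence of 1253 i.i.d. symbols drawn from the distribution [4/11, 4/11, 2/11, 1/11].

Entropy H = 1.8231 bits/symbol
Minimum bits = H × n = 1.8231 × 1253
= 2284.30 bits


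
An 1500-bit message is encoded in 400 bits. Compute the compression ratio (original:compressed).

Compression ratio = Original / Compressed
= 1500 / 400 = 3.75:1


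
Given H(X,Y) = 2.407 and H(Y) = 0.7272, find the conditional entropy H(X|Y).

Chain rule: H(X,Y) = H(X|Y) + H(Y)
H(X|Y) = H(X,Y) - H(Y) = 2.407 - 0.7272 = 1.6798 bits


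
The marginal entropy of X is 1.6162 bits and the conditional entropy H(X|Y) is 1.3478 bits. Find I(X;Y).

I(X;Y) = H(X) - H(X|Y)
I(X;Y) = 1.6162 - 1.3478 = 0.2684 bits


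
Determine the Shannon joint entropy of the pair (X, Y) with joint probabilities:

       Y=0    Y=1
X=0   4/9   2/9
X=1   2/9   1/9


H(X,Y) = -Σ p(x,y) log₂ p(x,y)
  p(0,0)=4/9: -0.4444 × log₂(0.4444) = 0.5200
  p(0,1)=2/9: -0.2222 × log₂(0.2222) = 0.4822
  p(1,0)=2/9: -0.2222 × log₂(0.2222) = 0.4822
  p(1,1)=1/9: -0.1111 × log₂(0.1111) = 0.3522
H(X,Y) = 1.8366 bits


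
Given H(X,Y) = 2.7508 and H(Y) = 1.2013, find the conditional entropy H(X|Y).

Chain rule: H(X,Y) = H(X|Y) + H(Y)
H(X|Y) = H(X,Y) - H(Y) = 2.7508 - 1.2013 = 1.5495 bits


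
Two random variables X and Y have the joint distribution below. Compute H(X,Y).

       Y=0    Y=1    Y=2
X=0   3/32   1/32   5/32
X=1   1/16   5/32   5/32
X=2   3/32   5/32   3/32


H(X,Y) = -Σ p(x,y) log₂ p(x,y)
  p(0,0)=3/32: -0.0938 × log₂(0.0938) = 0.3202
  p(0,1)=1/32: -0.0312 × log₂(0.0312) = 0.1562
  p(0,2)=5/32: -0.1562 × log₂(0.1562) = 0.4184
  p(1,0)=1/16: -0.0625 × log₂(0.0625) = 0.2500
  p(1,1)=5/32: -0.1562 × log₂(0.1562) = 0.4184
  p(1,2)=5/32: -0.1562 × log₂(0.1562) = 0.4184
  p(2,0)=3/32: -0.0938 × log₂(0.0938) = 0.3202
  p(2,1)=5/32: -0.1562 × log₂(0.1562) = 0.4184
  p(2,2)=3/32: -0.0938 × log₂(0.0938) = 0.3202
H(X,Y) = 3.0405 bits


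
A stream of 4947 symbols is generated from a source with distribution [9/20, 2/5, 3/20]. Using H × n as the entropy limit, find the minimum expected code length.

Entropy H = 1.4577 bits/symbol
Minimum bits = H × n = 1.4577 × 4947
= 7211.33 bits


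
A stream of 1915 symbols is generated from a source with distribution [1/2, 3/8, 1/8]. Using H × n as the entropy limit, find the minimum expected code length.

Entropy H = 1.4056 bits/symbol
Minimum bits = H × n = 1.4056 × 1915
= 2691.80 bits


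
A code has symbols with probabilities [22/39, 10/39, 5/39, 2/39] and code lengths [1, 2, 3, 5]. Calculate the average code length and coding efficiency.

Average length L = Σ p_i × l_i = 1.7179 bits
Entropy H = 1.5691 bits
Efficiency η = H/L × 100% = 91.33%


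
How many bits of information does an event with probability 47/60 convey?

Information content I(x) = -log₂(p(x))
I = -log₂(47/60) = -log₂(0.7833)
I = 0.3523 bits


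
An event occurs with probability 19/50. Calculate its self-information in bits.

Information content I(x) = -log₂(p(x))
I = -log₂(19/50) = -log₂(0.3800)
I = 1.3959 bits


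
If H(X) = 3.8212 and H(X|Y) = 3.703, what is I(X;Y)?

I(X;Y) = H(X) - H(X|Y)
I(X;Y) = 3.8212 - 3.703 = 0.1182 bits


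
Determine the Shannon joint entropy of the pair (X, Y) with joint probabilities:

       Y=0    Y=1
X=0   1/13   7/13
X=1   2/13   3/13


H(X,Y) = -Σ p(x,y) log₂ p(x,y)
  p(0,0)=1/13: -0.0769 × log₂(0.0769) = 0.2846
  p(0,1)=7/13: -0.5385 × log₂(0.5385) = 0.4809
  p(1,0)=2/13: -0.1538 × log₂(0.1538) = 0.4155
  p(1,1)=3/13: -0.2308 × log₂(0.2308) = 0.4882
H(X,Y) = 1.6692 bits


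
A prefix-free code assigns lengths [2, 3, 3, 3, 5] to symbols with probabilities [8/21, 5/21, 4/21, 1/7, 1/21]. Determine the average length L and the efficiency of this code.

Average length L = Σ p_i × l_i = 2.7143 bits
Entropy H = 2.0892 bits
Efficiency η = H/L × 100% = 76.97%
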